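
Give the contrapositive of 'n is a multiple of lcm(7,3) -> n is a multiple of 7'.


The contrapositive of (P → Q) is (¬Q → ¬P); it is logically equivalent to the original.
Here P = 'n is a multiple of lcm(7,3)' and Q = 'n is a multiple of 7'.

If not (n is a multiple of 7), then not (n is a multiple of lcm(7,3)).


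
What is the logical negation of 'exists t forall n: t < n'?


Negation flips each quantifier (∀↔∃) and negates the inner predicate.
¬(exists t forall n: φ) = forall t exists n: ¬φ.

forall t exists n: ~(t < n)


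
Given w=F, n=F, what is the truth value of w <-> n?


Biconditional is true when both operands have the same truth value.
Substitute: w=F, n=F.
F <-> F evaluates to T.

T


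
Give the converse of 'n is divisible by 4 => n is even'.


The converse of (P → Q) is (Q → P). It is not in general equivalent to the original.
Here P = 'n is divisible by 4' and Q = 'n is even'.

If n is even, then n is divisible by 4.


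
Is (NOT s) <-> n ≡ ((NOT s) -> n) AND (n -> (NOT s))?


Compare truth tables:
n | s | φ | ψ
-------------
F | F | F | F
T | F | T | T
F | T | T | T
T | T | F | F
The columns φ and ψ agree on every row.

Yes, they are logically equivalent.


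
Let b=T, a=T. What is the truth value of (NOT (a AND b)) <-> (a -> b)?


Substitute b=T, a=T:
a AND b = T AND T = T
NOT (a AND b) = F
a -> b = T -> T = T
(NOT (a AND b)) <-> (a -> b) = F <-> T = F

F


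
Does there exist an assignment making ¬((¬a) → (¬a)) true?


Check all 2 assignments over {a}:
a | φ
-----
F | F
T | F
No assignment makes the formula true.

Unsatisfiable.


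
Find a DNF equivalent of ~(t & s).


Step 1: Apply De Morgan: ¬(t ∧ s) = ¬t ∨ ¬s.

(~t) | (~s)


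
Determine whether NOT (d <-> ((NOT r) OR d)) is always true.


Build the truth table over {d, r}:
d | r | φ
---------
F | F | T
T | F | F
F | T | F
T | T | F
Counterexample at row 2: with d=T, r=F, the formula is F.

No, it is not a tautology.


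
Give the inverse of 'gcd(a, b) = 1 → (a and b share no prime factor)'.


The inverse of (P → Q) is (¬P → ¬Q). It is equivalent to the converse, not to the original.
Here P = 'gcd(a, b) = 1' and Q = '(a and b share no prime factor)'.

If not (gcd(a, b) = 1), then not ((a and b share no prime factor)).


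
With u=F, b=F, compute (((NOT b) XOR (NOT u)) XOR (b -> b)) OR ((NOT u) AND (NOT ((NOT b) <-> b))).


Substitute u=F, b=F:
… (earlier sub-steps elided)
NOT u = T
(NOT b) XOR (NOT u) = T XOR T = F
b -> b = F -> F = T
((NOT b) XOR (NOT u)) XOR (b -> b) = F XOR T = T
NOT u = T
NOT b = T
(NOT b) <-> b = T <-> F = F
NOT ((NOT b) <-> b) = T
(NOT u) AND (NOT ((NOT b) <-> b)) = T AND T = T
(((NOT b) XOR (NOT u)) XOR (b -> b)) OR ((NOT u) AND (NOT ((NOT b) <-> b))) = T OR T = T

T


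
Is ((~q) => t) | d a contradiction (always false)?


Truth table over {d, q, t}:
d | q | t | φ
-------------
False | False | False | False
True | False | False | True
False | True | False | True
True | True | False | True
False | False | True | True
True | False | True | True
False | True | True | True
True | True | True | True
Satisfying assignment at row 2: d=True, q=False, t=False gives True.

No, it is not a contradiction.


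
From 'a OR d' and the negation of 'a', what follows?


Disjunctive syllogism: from (P ∨ Q) and ¬P, infer Q.
One disjunct, 'a', is ruled out; the other must hold.

d


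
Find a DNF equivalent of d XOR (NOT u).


Step 1: d ⊕ (¬u) is true exactly when they disagree: (d ∧ ¬(¬u)) ∨ (¬d ∧ (¬u)).
Step 2: Eliminate any double negations (¬¬X = X).

(d AND u) OR ((NOT d) AND (NOT u))


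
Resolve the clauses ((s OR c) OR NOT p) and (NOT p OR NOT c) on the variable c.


The clauses contain complementary literals c and NOTc.
Resolution eliminates this pair and disjoins the remaining literals (merging duplicates).

(NOT p OR s)


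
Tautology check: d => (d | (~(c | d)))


Build the truth table over {c, d}:
c | d | φ
---------
False | False | True
True | False | True
False | True | True
True | True | True
Every row evaluates to true.

Yes, it is a tautology.


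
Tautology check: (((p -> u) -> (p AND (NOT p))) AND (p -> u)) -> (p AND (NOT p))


Build the truth table over {p, u}:
p | u | φ
---------
F | F | T
T | F | T
F | T | T
T | T | T
Every row evaluates to true.

Yes, it is a tautology.


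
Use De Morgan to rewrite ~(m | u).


De Morgan: the negation of a disjunction is the conjunction of the negations.
Distribute ~ across |, flipping it to &, and negate each literal.

(~m) & (~u)


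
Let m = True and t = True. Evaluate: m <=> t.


Biconditional is true when both operands have the same truth value.
Substitute: m=True, t=True.
True <=> True evaluates to True.

True


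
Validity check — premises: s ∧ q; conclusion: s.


This matches the form of conjunction elimination: the conclusion follows in every model of the premises.

Valid.


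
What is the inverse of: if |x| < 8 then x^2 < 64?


The inverse of (P → Q) is (¬P → ¬Q). It is equivalent to the converse, not to the original.
Here P = '|x| < 8' and Q = 'x^2 < 64'.

If not (|x| < 8), then not (x^2 < 64).


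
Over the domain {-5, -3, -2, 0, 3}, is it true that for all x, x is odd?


Evaluate the predicate on each element: -5:T, -3:T, -2:F, 0:F, 3:T.
Counterexample x = -2 fails the predicate.

F


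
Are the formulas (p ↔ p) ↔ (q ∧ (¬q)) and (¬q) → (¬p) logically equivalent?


Compare truth tables:
p | q | φ | ψ
-------------
F | F | F | T
T | F | F | F
F | T | F | T
T | T | F | T
They differ at row 1 (p=F, q=F): φ=F but ψ=T.

No, they are not logically equivalent.


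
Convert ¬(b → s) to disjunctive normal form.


Step 1: Rewrite implication then negate: ¬(¬b ∨ s) = b ∧ ¬s.

b ∧ (¬s)


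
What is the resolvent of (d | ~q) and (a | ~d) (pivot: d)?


The clauses contain complementary literals d and ~d.
Resolution eliminates this pair and disjoins the remaining literals (merging duplicates).

(~q | a)


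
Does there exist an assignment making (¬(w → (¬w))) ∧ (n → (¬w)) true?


Search for a satisfying assignment over {n, w}.
Try n=F, w=T: the formula evaluates to T.
A satisfying assignment exists.

Satisfiable.


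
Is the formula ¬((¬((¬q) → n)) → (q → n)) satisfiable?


Check all 4 assignments over {n, q}:
n | q | φ
---------
F | F | F
T | F | F
F | T | F
T | T | F
No assignment makes the formula true.

Unsatisfiable.


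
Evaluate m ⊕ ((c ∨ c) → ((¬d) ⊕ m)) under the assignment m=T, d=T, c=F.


Substitute m=T, d=T, c=F:
c ∨ c = F ∨ F = F
¬d = F
(¬d) ⊕ m = F ⊕ T = T
(c ∨ c) → ((¬d) ⊕ m) = F → T = T
m ⊕ ((c ∨ c) → ((¬d) ⊕ m)) = T ⊕ T = F

F


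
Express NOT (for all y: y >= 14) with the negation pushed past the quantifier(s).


¬(for all x: φ) = there exists x: ¬φ, and ¬(there exists x: φ) = for all x: ¬φ.
Apply to the universal statement.

there exists y: NOT(y >= 14)


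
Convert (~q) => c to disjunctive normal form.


Step 1: Rewrite (¬q) → c as ¬(¬q) ∨ c.
Step 2: Eliminate any double negations (¬¬X = X).

q | c


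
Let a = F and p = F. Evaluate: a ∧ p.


Conjunction is true only when both operands are true.
Substitute: a=F, p=F.
F ∧ F evaluates to F.

F


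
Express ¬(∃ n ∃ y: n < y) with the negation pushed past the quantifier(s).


Negation flips each quantifier (∀↔∃) and negates the inner predicate.
¬(∃ n ∃ y: φ) = ∀ n ∀ y: ¬φ.

∀ n ∀ y: ¬(n < y)


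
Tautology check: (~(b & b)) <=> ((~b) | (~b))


Build the truth table over {b}:
b | φ
-----
False | True
True | True
Every row evaluates to true.

Yes, it is a tautology.


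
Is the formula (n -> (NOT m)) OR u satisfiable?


Search for a satisfying assignment over {m, n, u}.
Try m=F, n=F, u=F: the formula evaluates to T.
A satisfying assignment exists.

Satisfiable.


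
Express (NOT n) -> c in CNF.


Step 1: Rewrite (¬n) → c as ¬(¬n) ∨ c.
Step 2: Eliminate any double negations (¬¬X = X).

n OR c


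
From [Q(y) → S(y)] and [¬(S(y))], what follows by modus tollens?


Modus tollens: from (P → Q) and ¬Q, infer ¬P.
Q = 'S(y)' is denied; since P → Q, P must also fail.

Not (Q(y)).


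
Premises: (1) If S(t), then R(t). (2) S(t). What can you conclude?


Modus ponens: from (P → Q) and P, infer Q.
P = 'S(t)' is asserted, and P → Q holds, so Q follows.

R(t).


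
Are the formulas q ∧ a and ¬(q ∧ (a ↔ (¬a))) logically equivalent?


Compare truth tables:
a | q | φ | ψ
-------------
F | F | F | T
T | F | F | T
F | T | F | T
T | T | T | T
They differ at row 1 (a=F, q=F): φ=F but ψ=T.

No, they are not logically equivalent.


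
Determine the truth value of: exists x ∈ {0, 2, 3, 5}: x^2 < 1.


Evaluate the predicate on each element: 0:True, 2:False, 3:False, 5:False.
Witness x = 0 satisfies the predicate.

True


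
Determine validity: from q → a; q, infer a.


This matches the form of modus ponens: the conclusion follows in every model of the premises.

Valid.


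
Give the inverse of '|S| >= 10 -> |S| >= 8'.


The inverse of (P → Q) is (¬P → ¬Q). It is equivalent to the converse, not to the original.
Here P = '|S| >= 10' and Q = '|S| >= 8'.

If not (|S| >= 10), then not (|S| >= 8).


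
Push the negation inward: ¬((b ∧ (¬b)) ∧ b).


De Morgan: the negation of a conjunction is the disjunction of the negations.
Distribute ¬ across ∧, flipping it to ∨, and negate each literal.

((¬b) ∨ b) ∨ (¬b)


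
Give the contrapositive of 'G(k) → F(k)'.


The contrapositive of (P → Q) is (¬Q → ¬P); it is logically equivalent to the original.
Here P = 'G(k)' and Q = 'F(k)'.

If not (F(k)), then not (G(k)).


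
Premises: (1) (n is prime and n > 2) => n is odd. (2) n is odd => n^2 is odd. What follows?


Hypothetical syllogism: from (P → Q) and (Q → R), infer (P → R).
Chain the two implications through the shared middle term 'n is odd'.

(n is prime and n > 2) => n^2 is odd


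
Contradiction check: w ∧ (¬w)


Truth table over {w}:
w | φ
-----
F | F
T | F
Every row is false.

Yes, it is a contradiction.


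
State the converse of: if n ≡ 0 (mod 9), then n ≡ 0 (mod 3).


The converse of (P → Q) is (Q → P). It is not in general equivalent to the original.
Here P = 'n ≡ 0 (mod 9)' and Q = 'n ≡ 0 (mod 3)'.

If n ≡ 0 (mod 3), then n ≡ 0 (mod 9).


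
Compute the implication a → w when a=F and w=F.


Implication is false only when antecedent is true and consequent is false.
Substitute: a=F, w=F.
F → F evaluates to T.

T


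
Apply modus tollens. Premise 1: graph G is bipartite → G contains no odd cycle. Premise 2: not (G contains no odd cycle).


Modus tollens: from (P → Q) and ¬Q, infer ¬P.
Q = 'G contains no odd cycle' is denied; since P → Q, P must also fail.

Not (graph G is bipartite).


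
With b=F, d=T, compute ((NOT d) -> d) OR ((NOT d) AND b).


Substitute b=F, d=T:
NOT d = F
(NOT d) -> d = F -> T = T
NOT d = F
(NOT d) AND b = F AND F = F
((NOT d) -> d) OR ((NOT d) AND b) = T OR F = T

T


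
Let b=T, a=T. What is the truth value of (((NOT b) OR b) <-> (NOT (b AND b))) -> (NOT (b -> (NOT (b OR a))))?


Substitute b=T, a=T:
NOT b = F
(NOT b) OR b = F OR T = T
b AND b = T AND T = T
NOT (b AND b) = F
((NOT b) OR b) <-> (NOT (b AND b)) = T <-> F = F
b OR a = T OR T = T
NOT (b OR a) = F
b -> (NOT (b OR a)) = T -> F = F
NOT (b -> (NOT (b OR a))) = T
(((NOT b) OR b) <-> (NOT (b AND b))) -> (NOT (b -> (NOT (b OR a)))) = F -> T = T

T


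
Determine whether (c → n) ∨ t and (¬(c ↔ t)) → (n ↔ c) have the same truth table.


Compare truth tables:
c | n | t | φ | ψ
-----------------
F | F | F | T | T
T | F | F | F | F
F | T | F | T | T
T | T | F | T | T
F | F | T | T | T
T | F | T | T | T
F | T | T | T | F
T | T | T | T | T
They differ at row 7 (c=F, n=T, t=T): φ=T but ψ=F.

No, they are not logically equivalent.


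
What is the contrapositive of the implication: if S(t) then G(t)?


The contrapositive of (P → Q) is (¬Q → ¬P); it is logically equivalent to the original.
Here P = 'S(t)' and Q = 'G(t)'.

If not (G(t)), then not (S(t)).


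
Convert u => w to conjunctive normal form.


Step 1: Rewrite u → w as ¬u ∨ w.

(~u) | w


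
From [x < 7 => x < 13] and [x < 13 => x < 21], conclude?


Hypothetical syllogism: from (P → Q) and (Q → R), infer (P → R).
Chain the two implications through the shared middle term 'x < 13'.

x < 7 => x < 21


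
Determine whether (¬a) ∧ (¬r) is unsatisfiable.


Truth table over {a, r}:
a | r | φ
---------
F | F | T
T | F | F
F | T | F
T | T | F
Satisfying assignment at row 1: a=F, r=F gives T.

No, it is not a contradiction.


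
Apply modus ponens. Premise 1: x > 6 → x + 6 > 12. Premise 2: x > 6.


Modus ponens: from (P → Q) and P, infer Q.
P = 'x > 6' is asserted, and P → Q holds, so Q follows.

x + 6 > 12.


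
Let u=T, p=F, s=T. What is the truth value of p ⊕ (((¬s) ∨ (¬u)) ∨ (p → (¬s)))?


Substitute u=T, p=F, s=T:
¬s = F
¬u = F
(¬s) ∨ (¬u) = F ∨ F = F
¬s = F
p → (¬s) = F → F = T
((¬s) ∨ (¬u)) ∨ (p → (¬s)) = F ∨ T = T
p ⊕ (((¬s) ∨ (¬u)) ∨ (p → (¬s))) = F ⊕ T = T

T


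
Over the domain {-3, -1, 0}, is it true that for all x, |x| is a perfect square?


Evaluate the predicate on each element: -3:F, -1:T, 0:T.
Counterexample x = -3 fails the predicate.

F


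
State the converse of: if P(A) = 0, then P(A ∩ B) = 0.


The converse of (P → Q) is (Q → P). It is not in general equivalent to the original.
Here P = 'P(A) = 0' and Q = 'P(A ∩ B) = 0'.

If P(A ∩ B) = 0, then P(A) = 0.


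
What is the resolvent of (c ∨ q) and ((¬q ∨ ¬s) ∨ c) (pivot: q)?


The clauses contain complementary literals q and ¬q.
Resolution eliminates this pair and disjoins the remaining literals (merging duplicates).

(c ∨ ¬s)


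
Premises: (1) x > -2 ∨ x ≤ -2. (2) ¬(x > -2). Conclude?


Disjunctive syllogism: from (P ∨ Q) and ¬P, infer Q.
One disjunct, 'x > -2', is ruled out; the other must hold.

x ≤ -2


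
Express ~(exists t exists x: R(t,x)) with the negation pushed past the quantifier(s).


Negation flips each quantifier (∀↔∃) and negates the inner predicate.
¬(exists t exists x: φ) = forall t forall x: ¬φ.

forall t forall x: ~(R(t,x))


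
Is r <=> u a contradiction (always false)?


Truth table over {r, u}:
r | u | φ
---------
False | False | True
True | False | False
False | True | False
True | True | True
Satisfying assignment at row 1: r=False, u=False gives True.

No, it is not a contradiction.


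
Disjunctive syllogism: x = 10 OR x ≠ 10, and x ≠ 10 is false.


Disjunctive syllogism: from (P ∨ Q) and ¬P, infer Q.
One disjunct, 'x ≠ 10', is ruled out; the other must hold.

x = 10


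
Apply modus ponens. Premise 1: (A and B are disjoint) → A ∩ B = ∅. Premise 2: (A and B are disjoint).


Modus ponens: from (P → Q) and P, infer Q.
P = '(A and B are disjoint)' is asserted, and P → Q holds, so Q follows.

A ∩ B = ∅.


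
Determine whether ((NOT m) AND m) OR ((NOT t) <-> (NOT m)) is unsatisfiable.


Truth table over {m, t}:
m | t | φ
---------
F | F | T
T | F | F
F | T | F
T | T | T
Satisfying assignment at row 1: m=F, t=F gives T.

No, it is not a contradiction.


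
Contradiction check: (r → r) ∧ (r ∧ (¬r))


Truth table over {r}:
r | φ
-----
F | F
T | F
Every row is false.

Yes, it is a contradiction.


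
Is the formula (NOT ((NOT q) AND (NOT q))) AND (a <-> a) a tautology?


Build the truth table over {a, q}:
a | q | φ
---------
F | F | F
T | F | F
F | T | T
T | T | T
Counterexample at row 1: with a=F, q=F, the formula is F.

No, it is not a tautology.


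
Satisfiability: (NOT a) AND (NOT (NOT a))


Check all 2 assignments over {a}:
a | φ
-----
F | F
T | F
No assignment makes the formula true.

Unsatisfiable.


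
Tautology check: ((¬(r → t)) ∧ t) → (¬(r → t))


Build the truth table over {r, t}:
r | t | φ
---------
F | F | T
T | F | T
F | T | T
T | T | T
Every row evaluates to true.

Yes, it is a tautology.


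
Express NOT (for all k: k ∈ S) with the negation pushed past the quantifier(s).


¬(for all x: φ) = there exists x: ¬φ, and ¬(there exists x: φ) = for all x: ¬φ.
Apply to the universal statement.

there exists k: NOT(k ∈ S)


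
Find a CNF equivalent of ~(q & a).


Step 1: Apply De Morgan: ¬(q ∧ a) = ¬q ∨ ¬a.

(~q) | (~a)


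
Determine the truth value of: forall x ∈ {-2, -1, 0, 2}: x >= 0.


Evaluate the predicate on each element: -2:False, -1:False, 0:True, 2:True.
Counterexample x = -2 fails the predicate.

False


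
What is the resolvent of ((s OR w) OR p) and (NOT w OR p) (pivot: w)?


The clauses contain complementary literals w and NOTw.
Resolution eliminates this pair and disjoins the remaining literals (merging duplicates).

(s OR p)


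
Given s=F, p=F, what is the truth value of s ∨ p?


Disjunction is false only when both operands are false.
Substitute: s=F, p=F.
F ∨ F evaluates to F.

F


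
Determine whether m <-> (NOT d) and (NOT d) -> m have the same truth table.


Compare truth tables:
d | m | φ | ψ
-------------
F | F | F | F
T | F | T | T
F | T | T | T
T | T | F | T
They differ at row 4 (d=T, m=T): φ=F but ψ=T.

No, they are not logically equivalent.


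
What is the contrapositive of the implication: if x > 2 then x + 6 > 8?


The contrapositive of (P → Q) is (¬Q → ¬P); it is logically equivalent to the original.
Here P = 'x > 2' and Q = 'x + 6 > 8'.

If not (x + 6 > 8), then not (x > 2).


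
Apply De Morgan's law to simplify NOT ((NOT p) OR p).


De Morgan: the negation of a disjunction is the conjunction of the negations.
Distribute NOT across OR, flipping it to AND, and negate each literal.

p AND (NOT p)


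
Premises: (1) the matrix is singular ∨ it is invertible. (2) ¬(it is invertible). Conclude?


Disjunctive syllogism: from (P ∨ Q) and ¬P, infer Q.
One disjunct, 'it is invertible', is ruled out; the other must hold.

the matrix is singular


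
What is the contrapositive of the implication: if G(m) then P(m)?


The contrapositive of (P → Q) is (¬Q → ¬P); it is logically equivalent to the original.
Here P = 'G(m)' and Q = 'P(m)'.

If not (P(m)), then not (G(m)).


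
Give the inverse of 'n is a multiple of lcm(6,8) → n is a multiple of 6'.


The inverse of (P → Q) is (¬P → ¬Q). It is equivalent to the converse, not to the original.
Here P = 'n is a multiple of lcm(6,8)' and Q = 'n is a multiple of 6'.

If not (n is a multiple of lcm(6,8)), then not (n is a multiple of 6).


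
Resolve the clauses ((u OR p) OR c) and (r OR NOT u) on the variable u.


The clauses contain complementary literals u and NOTu.
Resolution eliminates this pair and disjoins the remaining literals (merging duplicates).

((c OR p) OR r)


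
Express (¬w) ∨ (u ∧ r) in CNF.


Step 1: Distribute ∨ over ∧: (¬w) ∨ (u ∧ r) = ((¬w) ∨ u) ∧ ((¬w) ∨ r).

((¬w) ∨ u) ∧ ((¬w) ∨ r)


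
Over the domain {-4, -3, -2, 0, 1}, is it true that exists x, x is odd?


Evaluate the predicate on each element: -4:False, -3:True, -2:False, 0:False, 1:True.
Witness x = -3 satisfies the predicate.

True


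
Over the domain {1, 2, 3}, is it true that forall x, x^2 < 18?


Evaluate the predicate on each element: 1:True, 2:True, 3:True.
Every element satisfies the predicate.

True


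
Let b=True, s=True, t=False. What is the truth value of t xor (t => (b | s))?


Substitute b=True, s=True, t=False:
b | s = True | True = True
t => (b | s) = False => True = True
t xor (t => (b | s)) = False xor True = True

True


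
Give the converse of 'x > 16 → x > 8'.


The converse of (P → Q) is (Q → P). It is not in general equivalent to the original.
Here P = 'x > 16' and Q = 'x > 8'.

If x > 8, then x > 16.


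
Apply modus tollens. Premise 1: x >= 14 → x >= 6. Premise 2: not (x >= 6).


Modus tollens: from (P → Q) and ¬Q, infer ¬P.
Q = 'x >= 6' is denied; since P → Q, P must also fail.

Not (x >= 14).


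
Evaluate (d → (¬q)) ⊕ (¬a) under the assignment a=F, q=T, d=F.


Substitute a=F, q=T, d=F:
¬q = F
d → (¬q) = F → F = T
¬a = T
(d → (¬q)) ⊕ (¬a) = T ⊕ T = F

F


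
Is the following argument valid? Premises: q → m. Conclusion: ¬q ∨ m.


This matches the form of material implication: the conclusion follows in every model of the premises.

Valid.


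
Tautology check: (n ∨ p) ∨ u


Build the truth table over {n, p, u}:
n | p | u | φ
-------------
F | F | F | F
T | F | F | T
F | T | F | T
T | T | F | T
F | F | T | T
T | F | T | T
F | T | T | T
T | T | T | T
Counterexample at row 1: with n=F, p=F, u=F, the formula is F.

No, it is not a tautology.


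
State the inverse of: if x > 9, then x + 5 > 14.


The inverse of (P → Q) is (¬P → ¬Q). It is equivalent to the converse, not to the original.
Here P = 'x > 9' and Q = 'x + 5 > 14'.

If not (x > 9), then not (x + 5 > 14).


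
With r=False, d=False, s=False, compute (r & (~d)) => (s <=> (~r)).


Substitute r=False, d=False, s=False:
~d = True
r & (~d) = False & True = False
~r = True
s <=> (~r) = False <=> True = False
(r & (~d)) => (s <=> (~r)) = False => False = True

True


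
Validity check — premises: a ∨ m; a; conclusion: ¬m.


This is affirming a disjunct (fallacy). There exist truth assignments where the premises are all true but the conclusion is false.

Invalid.


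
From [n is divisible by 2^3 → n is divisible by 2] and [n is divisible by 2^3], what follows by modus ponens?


Modus ponens: from (P → Q) and P, infer Q.
P = 'n is divisible by 2^3' is asserted, and P → Q holds, so Q follows.

n is divisible by 2.


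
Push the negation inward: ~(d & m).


De Morgan: the negation of a conjunction is the disjunction of the negations.
Distribute ~ across &, flipping it to |, and negate each literal.

(~d) | (~m)


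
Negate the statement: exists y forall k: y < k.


Negation flips each quantifier (∀↔∃) and negates the inner predicate.
¬(exists y forall k: φ) = forall y exists k: ¬φ.

forall y exists k: ~(y < k)


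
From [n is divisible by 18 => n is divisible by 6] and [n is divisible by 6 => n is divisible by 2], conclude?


Hypothetical syllogism: from (P → Q) and (Q → R), infer (P → R).
Chain the two implications through the shared middle term 'n is divisible by 6'.

n is divisible by 18 => n is divisible by 2


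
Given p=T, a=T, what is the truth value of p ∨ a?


Disjunction is false only when both operands are false.
Substitute: p=T, a=T.
T ∨ T evaluates to T.

T


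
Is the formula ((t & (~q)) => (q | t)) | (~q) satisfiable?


Search for a satisfying assignment over {q, t}.
Try q=False, t=False: the formula evaluates to True.
A satisfying assignment exists.

Satisfiable.


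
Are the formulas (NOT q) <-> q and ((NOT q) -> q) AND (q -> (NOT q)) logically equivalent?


Compare truth tables:
q | φ | ψ
---------
F | F | F
T | F | F
The columns φ and ψ agree on every row.

Yes, they are logically equivalent.


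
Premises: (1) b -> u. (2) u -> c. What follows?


Hypothetical syllogism: from (P → Q) and (Q → R), infer (P → R).
Chain the two implications through the shared middle term 'u'.

b -> c


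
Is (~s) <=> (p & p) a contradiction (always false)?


Truth table over {p, s}:
p | s | φ
---------
False | False | False
True | False | True
False | True | True
True | True | False
Satisfying assignment at row 2: p=True, s=False gives True.

No, it is not a contradiction.


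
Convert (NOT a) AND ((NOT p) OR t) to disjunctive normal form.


Step 1: Distribute ∧ over ∨: (¬a) ∧ ((¬p) ∨ t) = ((¬a) ∧ (¬p)) ∨ ((¬a) ∧ t).

((NOT a) AND (NOT p)) OR ((NOT a) AND t)


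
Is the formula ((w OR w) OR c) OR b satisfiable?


Search for a satisfying assignment over {b, c, w}.
Try b=T, c=F, w=F: the formula evaluates to T.
A satisfying assignment exists.

Satisfiable.


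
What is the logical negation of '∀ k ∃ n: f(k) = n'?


Negation flips each quantifier (∀↔∃) and negates the inner predicate.
¬(∀ k ∃ n: φ) = ∃ k ∀ n: ¬φ.

∃ k ∀ n: ¬(f(k) = n)


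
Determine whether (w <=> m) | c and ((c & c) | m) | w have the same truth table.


Compare truth tables:
c | m | w | φ | ψ
-----------------
False | False | False | True | False
True | False | False | True | True
False | True | False | False | True
True | True | False | True | True
False | False | True | False | True
True | False | True | True | True
False | True | True | True | True
True | True | True | True | True
They differ at row 1 (c=False, m=False, w=False): φ=True but ψ=False.

No, they are not logically equivalent.


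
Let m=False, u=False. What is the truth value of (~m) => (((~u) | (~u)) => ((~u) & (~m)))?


Substitute m=False, u=False:
~m = True
~u = True
~u = True
(~u) | (~u) = True | True = True
~u = True
~m = True
(~u) & (~m) = True & True = True
((~u) | (~u)) => ((~u) & (~m)) = True => True = True
(~m) => (((~u) | (~u)) => ((~u) & (~m))) = True => True = True

True


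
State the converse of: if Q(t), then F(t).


The converse of (P → Q) is (Q → P). It is not in general equivalent to the original.
Here P = 'Q(t)' and Q = 'F(t)'.

If F(t), then Q(t).


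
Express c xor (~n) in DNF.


Step 1: c ⊕ (¬n) is true exactly when they disagree: (c ∧ ¬(¬n)) ∨ (¬c ∧ (¬n)).
Step 2: Eliminate any double negations (¬¬X = X).

(c & n) | ((~c) & (~n))


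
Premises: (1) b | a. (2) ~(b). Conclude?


Disjunctive syllogism: from (P ∨ Q) and ¬P, infer Q.
One disjunct, 'b', is ruled out; the other must hold.

a


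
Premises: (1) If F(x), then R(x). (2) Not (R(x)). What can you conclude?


Modus tollens: from (P → Q) and ¬Q, infer ¬P.
Q = 'R(x)' is denied; since P → Q, P must also fail.

Not (F(x)).


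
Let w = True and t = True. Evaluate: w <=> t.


Biconditional is true when both operands have the same truth value.
Substitute: w=True, t=True.
True <=> True evaluates to True.

True


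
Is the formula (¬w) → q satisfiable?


Search for a satisfying assignment over {q, w}.
Try q=T, w=F: the formula evaluates to T.
A satisfying assignment exists.

Satisfiable.


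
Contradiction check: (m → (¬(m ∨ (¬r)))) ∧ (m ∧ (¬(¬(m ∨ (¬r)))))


Truth table over {m, r}:
m | r | φ
---------
F | F | F
T | F | F
F | T | F
T | T | F
Every row is false.

Yes, it is a contradiction.


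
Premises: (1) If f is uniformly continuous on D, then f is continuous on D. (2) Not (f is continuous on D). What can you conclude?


Modus tollens: from (P → Q) and ¬Q, infer ¬P.
Q = 'f is continuous on D' is denied; since P → Q, P must also fail.

Not (f is uniformly continuous on D).


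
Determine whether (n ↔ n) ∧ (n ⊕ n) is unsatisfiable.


Truth table over {n}:
n | φ
-----
F | F
T | F
Every row is false.

Yes, it is a contradiction.


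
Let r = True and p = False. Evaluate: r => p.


Implication is false only when antecedent is true and consequent is false.
Substitute: r=True, p=False.
True => False evaluates to False.

False


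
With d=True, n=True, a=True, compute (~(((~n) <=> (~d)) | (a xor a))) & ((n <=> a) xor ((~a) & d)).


Substitute d=True, n=True, a=True:
… (earlier sub-steps elided)
~d = False
(~n) <=> (~d) = False <=> False = True
a xor a = True xor True = False
((~n) <=> (~d)) | (a xor a) = True | False = True
~(((~n) <=> (~d)) | (a xor a)) = False
n <=> a = True <=> True = True
~a = False
(~a) & d = False & True = False
(n <=> a) xor ((~a) & d) = True xor False = True
(~(((~n) <=> (~d)) | (a xor a))) & ((n <=> a) xor ((~a) & d)) = False & True = False

False


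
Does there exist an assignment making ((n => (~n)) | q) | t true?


Search for a satisfying assignment over {n, q, t}.
Try n=False, q=False, t=False: the formula evaluates to True.
A satisfying assignment exists.

Satisfiable.


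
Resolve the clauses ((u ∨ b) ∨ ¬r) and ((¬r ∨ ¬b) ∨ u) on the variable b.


The clauses contain complementary literals b and ¬b.
Resolution eliminates this pair and disjoins the remaining literals (merging duplicates).

(¬r ∨ u)


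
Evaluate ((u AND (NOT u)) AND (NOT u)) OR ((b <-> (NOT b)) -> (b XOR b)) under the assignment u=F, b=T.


Substitute u=F, b=T:
NOT u = T
u AND (NOT u) = F AND T = F
NOT u = T
(u AND (NOT u)) AND (NOT u) = F AND T = F
NOT b = F
b <-> (NOT b) = T <-> F = F
b XOR b = T XOR T = F
(b <-> (NOT b)) -> (b XOR b) = F -> F = T
((u AND (NOT u)) AND (NOT u)) OR ((b <-> (NOT b)) -> (b XOR b)) = F OR T = T

T


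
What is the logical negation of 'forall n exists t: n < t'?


Negation flips each quantifier (∀↔∃) and negates the inner predicate.
¬(forall n exists t: φ) = exists n forall t: ¬φ.

exists n forall t: ~(n < t)


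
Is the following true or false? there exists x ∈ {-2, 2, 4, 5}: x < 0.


Evaluate the predicate on each element: -2:T, 2:F, 4:F, 5:F.
Witness x = -2 satisfies the predicate.

T


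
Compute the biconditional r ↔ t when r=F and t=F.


Biconditional is true when both operands have the same truth value.
Substitute: r=F, t=F.
F ↔ F evaluates to T.

T


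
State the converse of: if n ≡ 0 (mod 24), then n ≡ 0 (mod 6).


The converse of (P → Q) is (Q → P). It is not in general equivalent to the original.
Here P = 'n ≡ 0 (mod 24)' and Q = 'n ≡ 0 (mod 6)'.

If n ≡ 0 (mod 6), then n ≡ 0 (mod 24).


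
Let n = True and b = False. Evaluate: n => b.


Implication is false only when antecedent is true and consequent is false.
Substitute: n=True, b=False.
True => False evaluates to False.

False


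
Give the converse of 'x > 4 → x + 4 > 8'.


The converse of (P → Q) is (Q → P). It is not in general equivalent to the original.
Here P = 'x > 4' and Q = 'x + 4 > 8'.

If x + 4 > 8, then x > 4.


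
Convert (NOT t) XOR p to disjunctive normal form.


Step 1: (¬t) ⊕ p is true exactly when they disagree: ((¬t) ∧ ¬p) ∨ (¬(¬t) ∧ p).
Step 2: Eliminate any double negations (¬¬X = X).

((NOT t) AND (NOT p)) OR (t AND p)


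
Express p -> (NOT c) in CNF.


Step 1: Rewrite p → (¬c) as ¬p ∨ (¬c).

(NOT p) OR (NOT c)


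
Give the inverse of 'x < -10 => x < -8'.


The inverse of (P → Q) is (¬P → ¬Q). It is equivalent to the converse, not to the original.
Here P = 'x < -10' and Q = 'x < -8'.

If not (x < -10), then not (x < -8).


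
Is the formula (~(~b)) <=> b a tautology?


Build the truth table over {b}:
b | φ
-----
False | True
True | True
Every row evaluates to true.

Yes, it is a tautology.


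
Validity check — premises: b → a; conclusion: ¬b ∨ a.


This matches the form of material implication: the conclusion follows in every model of the premises.

Valid.


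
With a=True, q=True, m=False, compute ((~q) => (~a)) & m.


Substitute a=True, q=True, m=False:
~q = False
~a = False
(~q) => (~a) = False => False = True
((~q) => (~a)) & m = True & False = False

False


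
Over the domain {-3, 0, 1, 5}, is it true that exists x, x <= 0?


Evaluate the predicate on each element: -3:True, 0:True, 1:False, 5:False.
Witness x = -3 satisfies the predicate.

True


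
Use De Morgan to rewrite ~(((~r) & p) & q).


De Morgan: the negation of a conjunction is the disjunction of the negations.
Distribute ~ across &, flipping it to |, and negate each literal.

(r | (~p)) | (~q)


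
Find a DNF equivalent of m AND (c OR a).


Step 1: Distribute ∧ over ∨: m ∧ (c ∨ a) = (m ∧ c) ∨ (m ∧ a).

(m AND c) OR (m AND a)


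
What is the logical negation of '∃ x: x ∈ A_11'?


¬(∀ x: φ) = ∃ x: ¬φ, and ¬(∃ x: φ) = ∀ x: ¬φ.
Apply to the existential statement.

∀ x: ¬(x ∈ A_11)


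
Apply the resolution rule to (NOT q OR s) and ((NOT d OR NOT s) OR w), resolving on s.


The clauses contain complementary literals s and NOTs.
Resolution eliminates this pair and disjoins the remaining literals (merging duplicates).

((NOT q OR w) OR NOT d)


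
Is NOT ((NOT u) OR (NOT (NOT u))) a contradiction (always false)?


Truth table over {u}:
u | φ
-----
F | F
T | F
Every row is false.

Yes, it is a contradiction.


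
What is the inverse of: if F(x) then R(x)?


The inverse of (P → Q) is (¬P → ¬Q). It is equivalent to the converse, not to the original.
Here P = 'F(x)' and Q = 'R(x)'.

If not (F(x)), then not (R(x)).


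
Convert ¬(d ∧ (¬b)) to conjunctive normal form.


Step 1: Apply De Morgan: ¬(d ∧ (¬b)) = ¬d ∨ ¬(¬b).
Step 2: Eliminate any double negations (¬¬X = X).

(¬d) ∨ b


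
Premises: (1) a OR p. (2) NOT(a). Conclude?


Disjunctive syllogism: from (P ∨ Q) and ¬P, infer Q.
One disjunct, 'a', is ruled out; the other must hold.

p


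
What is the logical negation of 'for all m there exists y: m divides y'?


Negation flips each quantifier (∀↔∃) and negates the inner predicate.
¬(for all m there exists y: φ) = there exists m for all y: ¬φ.

there exists m for all y: NOT(m divides y)


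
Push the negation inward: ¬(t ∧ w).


De Morgan: the negation of a conjunction is the disjunction of the negations.
Distribute ¬ across ∧, flipping it to ∨, and negate each literal.

(¬t) ∨ (¬w)


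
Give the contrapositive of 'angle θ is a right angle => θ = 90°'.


The contrapositive of (P → Q) is (¬Q → ¬P); it is logically equivalent to the original.
Here P = 'angle θ is a right angle' and Q = 'θ = 90°'.

If not (θ = 90°), then not (angle θ is a right angle).


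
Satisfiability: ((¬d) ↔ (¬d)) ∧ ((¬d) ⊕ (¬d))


Check all 2 assignments over {d}:
d | φ
-----
F | F
T | F
No assignment makes the formula true.

Unsatisfiable.


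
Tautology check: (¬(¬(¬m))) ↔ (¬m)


Build the truth table over {m}:
m | φ
-----
F | T
T | T
Every row evaluates to true.

Yes, it is a tautology.


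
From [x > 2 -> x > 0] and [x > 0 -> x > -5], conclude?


Hypothetical syllogism: from (P → Q) and (Q → R), infer (P → R).
Chain the two implications through the shared middle term 'x > 0'.

x > 2 -> x > -5


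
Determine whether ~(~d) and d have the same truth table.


Compare truth tables:
d | φ | ψ
---------
False | False | False
True | True | True
The columns φ and ψ agree on every row.

Yes, they are logically equivalent.


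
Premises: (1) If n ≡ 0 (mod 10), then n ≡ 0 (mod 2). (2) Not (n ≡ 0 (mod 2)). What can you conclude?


Modus tollens: from (P → Q) and ¬Q, infer ¬P.
Q = 'n ≡ 0 (mod 2)' is denied; since P → Q, P must also fail.

Not (n ≡ 0 (mod 10)).


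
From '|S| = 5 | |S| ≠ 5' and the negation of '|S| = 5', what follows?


Disjunctive syllogism: from (P ∨ Q) and ¬P, infer Q.
One disjunct, '|S| = 5', is ruled out; the other must hold.

|S| ≠ 5


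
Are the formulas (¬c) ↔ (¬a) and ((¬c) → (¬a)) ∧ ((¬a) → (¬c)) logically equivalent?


Compare truth tables:
a | c | φ | ψ
-------------
F | F | T | T
T | F | F | F
F | T | F | F
T | T | T | T
The columns φ and ψ agree on every row.

Yes, they are logically equivalent.


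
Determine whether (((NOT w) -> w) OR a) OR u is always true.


Build the truth table over {a, u, w}:
a | u | w | φ
-------------
F | F | F | F
T | F | F | T
F | T | F | T
T | T | F | T
F | F | T | T
T | F | T | T
F | T | T | T
T | T | T | T
Counterexample at row 1: with a=F, u=F, w=F, the formula is F.

No, it is not a tautology.


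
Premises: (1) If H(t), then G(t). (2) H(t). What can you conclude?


Modus ponens: from (P → Q) and P, infer Q.
P = 'H(t)' is asserted, and P → Q holds, so Q follows.

G(t).


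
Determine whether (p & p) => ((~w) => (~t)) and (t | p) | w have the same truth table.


Compare truth tables:
p | t | w | φ | ψ
-----------------
False | False | False | True | False
True | False | False | True | True
False | True | False | True | True
True | True | False | False | True
False | False | True | True | True
True | False | True | True | True
False | True | True | True | True
True | True | True | True | True
They differ at row 1 (p=False, t=False, w=False): φ=True but ψ=False.

No, they are not logically equivalent.


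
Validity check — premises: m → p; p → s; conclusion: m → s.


This matches the form of hypothetical syllogism: the conclusion follows in every model of the premises.

Valid.


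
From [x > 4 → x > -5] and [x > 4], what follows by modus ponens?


Modus ponens: from (P → Q) and P, infer Q.
P = 'x > 4' is asserted, and P → Q holds, so Q follows.

x > -5.


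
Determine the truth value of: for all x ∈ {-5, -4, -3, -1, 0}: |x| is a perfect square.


Evaluate the predicate on each element: -5:F, -4:T, -3:F, -1:T, 0:T.
Counterexample x = -5 fails the predicate.

F


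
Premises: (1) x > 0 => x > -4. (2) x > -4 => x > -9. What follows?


Hypothetical syllogism: from (P → Q) and (Q → R), infer (P → R).
Chain the two implications through the shared middle term 'x > -4'.

x > 0 => x > -9


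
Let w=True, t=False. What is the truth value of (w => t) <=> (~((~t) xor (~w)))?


Substitute w=True, t=False:
w => t = True => False = False
~t = True
~w = False
(~t) xor (~w) = True xor False = True
~((~t) xor (~w)) = False
(w => t) <=> (~((~t) xor (~w))) = False <=> False = True

True


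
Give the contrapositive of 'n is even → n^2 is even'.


The contrapositive of (P → Q) is (¬Q → ¬P); it is logically equivalent to the original.
Here P = 'n is even' and Q = 'n^2 is even'.

If not (n^2 is even), then not (n is even).


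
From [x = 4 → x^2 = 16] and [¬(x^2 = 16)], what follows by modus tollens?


Modus tollens: from (P → Q) and ¬Q, infer ¬P.
Q = 'x^2 = 16' is denied; since P → Q, P must also fail.

Not (x = 4).


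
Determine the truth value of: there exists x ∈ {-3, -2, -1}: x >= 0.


Evaluate the predicate on each element: -3:F, -2:F, -1:F.
No element satisfies the predicate.

F


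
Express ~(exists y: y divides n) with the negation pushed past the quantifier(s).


¬(forall x: φ) = exists x: ¬φ, and ¬(exists x: φ) = forall x: ¬φ.
Apply to the existential statement.

forall y: ~(y divides n)


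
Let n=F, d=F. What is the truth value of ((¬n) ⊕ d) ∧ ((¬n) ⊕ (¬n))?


Substitute n=F, d=F:
¬n = T
(¬n) ⊕ d = T ⊕ F = T
¬n = T
¬n = T
(¬n) ⊕ (¬n) = T ⊕ T = F
((¬n) ⊕ d) ∧ ((¬n) ⊕ (¬n)) = T ∧ F = F

F


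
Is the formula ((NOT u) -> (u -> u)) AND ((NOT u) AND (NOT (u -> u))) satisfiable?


Check all 2 assignments over {u}:
u | φ
-----
F | F
T | F
No assignment makes the formula true.

Unsatisfiable.


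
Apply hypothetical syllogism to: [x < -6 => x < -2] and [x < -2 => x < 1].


Hypothetical syllogism: from (P → Q) and (Q → R), infer (P → R).
Chain the two implications through the shared middle term 'x < -2'.

x < -6 => x < 1


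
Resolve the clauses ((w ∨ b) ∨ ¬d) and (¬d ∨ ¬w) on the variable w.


The clauses contain complementary literals w and ¬w.
Resolution eliminates this pair and disjoins the remaining literals (merging duplicates).

(¬d ∨ b)


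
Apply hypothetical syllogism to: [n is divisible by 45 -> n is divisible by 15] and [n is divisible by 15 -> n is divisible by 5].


Hypothetical syllogism: from (P → Q) and (Q → R), infer (P → R).
Chain the two implications through the shared middle term 'n is divisible by 15'.

n is divisible by 45 -> n is divisible by 5
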